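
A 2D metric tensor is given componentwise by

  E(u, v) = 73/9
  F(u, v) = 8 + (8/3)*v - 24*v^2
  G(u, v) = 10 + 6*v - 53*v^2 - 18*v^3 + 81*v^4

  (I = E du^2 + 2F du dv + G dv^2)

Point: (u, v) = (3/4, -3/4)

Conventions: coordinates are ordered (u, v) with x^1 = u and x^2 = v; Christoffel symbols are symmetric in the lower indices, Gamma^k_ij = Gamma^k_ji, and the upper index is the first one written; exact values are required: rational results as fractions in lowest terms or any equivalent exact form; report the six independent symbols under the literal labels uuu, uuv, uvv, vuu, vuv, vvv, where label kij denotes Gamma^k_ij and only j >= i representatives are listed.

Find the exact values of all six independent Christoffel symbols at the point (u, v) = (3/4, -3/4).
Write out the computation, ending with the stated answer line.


E = 73/9, F = -15/2, G = 2281/256 at the point
E_u = 0, E_v = 0, F_u = 0, F_v = 116/3, G_u = 0, G_v = -1305/16
EG - F^2 = 36913/2304;  g^inv = (2304/36913) * [[2281/256, 15/2], [15/2, 73/9]]
first-kind symbols [ij,l] = (1/2)(d_i g_jl + d_j g_il - d_l g_ij): [uu,u] = E_u/2 = 0, [uu,v] = F_u - E_v/2 = 0, [uv,u] = E_v/2 = 0, [uv,v] = G_u/2 = 0, [vv,u] = F_v - G_u/2 = 116/3, [vv,v] = G_v/2 = -1305/32
Gamma^u_ij = (G*[ij,u] - F*[ij,v])/(EG - F^2), Gamma^v_ij = (E*[ij,v] - F*[ij,u])/(EG - F^2)

Answer: Gamma_uuu = 0, Gamma_uuv = 0, Gamma_uvv = 89088/36913, Gamma_vuu = 0, Gamma_vuv = 0, Gamma_vvv = -93960/36913


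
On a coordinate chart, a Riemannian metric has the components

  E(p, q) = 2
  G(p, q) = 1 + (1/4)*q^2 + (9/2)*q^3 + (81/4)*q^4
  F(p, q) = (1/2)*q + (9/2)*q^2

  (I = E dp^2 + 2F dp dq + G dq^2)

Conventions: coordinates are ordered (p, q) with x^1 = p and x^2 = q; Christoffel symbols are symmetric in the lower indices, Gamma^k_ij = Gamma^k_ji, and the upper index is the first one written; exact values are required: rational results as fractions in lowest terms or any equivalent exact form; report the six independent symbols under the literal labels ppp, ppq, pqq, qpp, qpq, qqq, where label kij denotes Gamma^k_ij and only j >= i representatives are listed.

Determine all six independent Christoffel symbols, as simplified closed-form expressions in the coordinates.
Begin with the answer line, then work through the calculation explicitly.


Answer: Gamma_ppp = 0, Gamma_ppq = 0, Gamma_pqq = (36*q + 2)/(81*q^4 + 18*q^3 + q^2 + 8), Gamma_qpp = 0, Gamma_qpq = 0, Gamma_qqq = (162*q^3 + 27*q^2 + q)/(81*q^4 + 18*q^3 + q^2 + 8)

E = 2; F = (1/2)*q + (9/2)*q^2; G = 1 + (1/4)*q^2 + (9/2)*q^3 + (81/4)*q^4
Gamma^k_ij = (1/2) g^{kl} (d_i g_jl + d_j g_il - d_l g_ij), with g^inv = (1/(EG-F^2)) [[G, -F], [-F, E]]
first partials: E_p = 0, E_q = 0, F_p = 0, F_q = 1/2 + 9*q, G_p = 0, G_q = (1/2)*q + (27/2)*q^2 + 81*q^3
D = EG - F^2 = 2 + (1/4)*q^2 + (9/2)*q^3 + (81/4)*q^4
expanded: Gamma^p_pp = (G E_p - 2F F_p + F E_q)/(2D), Gamma^p_pq = (G E_q - F G_p)/(2D), Gamma^p_qq = (2G F_q - G G_p - F G_q)/(2D), Gamma^q_pp = (2E F_p - E E_q - F E_p)/(2D), Gamma^q_pq = (E G_p - F E_q)/(2D), Gamma^q_qq = (E G_q - 2F F_q + F G_p)/(2D); substitute and cancel common factors


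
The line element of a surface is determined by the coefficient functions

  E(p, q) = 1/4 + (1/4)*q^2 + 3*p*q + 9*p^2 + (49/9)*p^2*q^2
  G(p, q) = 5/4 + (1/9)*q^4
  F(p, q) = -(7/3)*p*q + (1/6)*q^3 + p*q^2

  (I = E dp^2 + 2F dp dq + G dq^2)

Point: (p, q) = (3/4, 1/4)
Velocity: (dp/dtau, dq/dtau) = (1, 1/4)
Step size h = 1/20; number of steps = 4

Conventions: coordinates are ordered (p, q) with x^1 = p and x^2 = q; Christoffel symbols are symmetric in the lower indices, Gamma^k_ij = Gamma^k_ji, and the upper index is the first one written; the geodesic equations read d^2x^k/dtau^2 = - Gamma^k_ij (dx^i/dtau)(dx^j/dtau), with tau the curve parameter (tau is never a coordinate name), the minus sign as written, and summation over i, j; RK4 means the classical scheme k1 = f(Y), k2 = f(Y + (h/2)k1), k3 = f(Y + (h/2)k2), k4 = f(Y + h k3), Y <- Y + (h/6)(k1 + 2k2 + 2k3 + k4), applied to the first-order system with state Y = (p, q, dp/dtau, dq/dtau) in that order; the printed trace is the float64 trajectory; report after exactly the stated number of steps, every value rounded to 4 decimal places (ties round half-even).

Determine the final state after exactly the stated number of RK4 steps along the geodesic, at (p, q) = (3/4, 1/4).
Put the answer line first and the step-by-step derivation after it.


Answer: p = 0.9288, q = 0.3310, dp/dtau = 0.8037, dq/dtau = 0.5585

f(Y) = (dp/dtau, dq/dtau, -Gamma^p_ij Y'^i Y'^j, -Gamma^q_ij Y'^i Y'^j) with the Gammas evaluated at the stage position; h = 0.050000; intermediate values shown to 6 dp
step 0: p = 0.7500, q = 0.2500, dp/dtau = 1.0000, dq/dtau = 0.2500
step 1:
  k1: at (p, q) = (0.750000, 0.250000), (dp/dtau, dq/dtau) = (1.000000, 0.250000); Gamma_ppp = 1.109180, Gamma_ppq = 0.327616, Gamma_pqq = -0.225219, Gamma_qpp = -1.634291, Gamma_qpq = 0.101662, Gamma_qqq = -0.067111; k1 = (1.000000, 0.250000, -1.258912, 1.587654)
  k2: at (p, q) = (0.775000, 0.256250), (dp/dtau, dq/dtau) = (0.968527, 0.289691); Gamma_ppp = 1.068891, Gamma_ppq = 0.325207, Gamma_pqq = -0.216922, Gamma_qpp = -1.726422, Gamma_qpq = 0.106547, Gamma_qqq = -0.068079; k2 = (0.968527, 0.289691, -1.166953, 1.565386)
  k3: at (p, q) = (0.774213, 0.257242), (dp/dtau, dq/dtau) = (0.970826, 0.289135); Gamma_ppp = 1.069309, Gamma_ppq = 0.325740, Gamma_pqq = -0.216703, Gamma_qpp = -1.727394, Gamma_qpq = 0.106967, Gamma_qqq = -0.068136; k3 = (0.970826, 0.289135, -1.172581, 1.573720)
  k4: at (p, q) = (0.798541, 0.264457), (dp/dtau, dq/dtau) = (0.941371, 0.328686); Gamma_ppp = 1.030970, Gamma_ppq = 0.324115, Gamma_pqq = -0.208621, Gamma_qpp = -1.824746, Gamma_qpq = 0.112438, Gamma_qqq = -0.069085; k4 = (0.941371, 0.328686, -1.091658, 1.554936)
  Y <- Y + (h/6)(k1 + 2k2 + 2k3 + k4): p = 0.7985, q = 0.2645, dp/dtau = 0.9414, dq/dtau = 0.3285
step 2:
  k1: at (p, q) = (0.798501, 0.264469), (dp/dtau, dq/dtau) = (0.941420, 0.328507); Gamma_ppp = 1.031015, Gamma_ppq = 0.324127, Gamma_pqq = -0.208625, Gamma_qpp = -1.824667, Gamma_qpq = 0.112441, Gamma_qqq = -0.069085; k1 = (0.941420, 0.328507, -1.091726, 1.555057)
  k2: at (p, q) = (0.822036, 0.272682), (dp/dtau, dq/dtau) = (0.914127, 0.367383); Gamma_ppp = 0.994533, Gamma_ppq = 0.323285, Gamma_pqq = -0.200745, Gamma_qpp = -1.927309, Gamma_qpq = 0.118529, Gamma_qqq = -0.069998; k2 = (0.914127, 0.367383, -1.021105, 1.540347)
  k3: at (p, q) = (0.821354, 0.273654), (dp/dtau, dq/dtau) = (0.915892, 0.367015); Gamma_ppp = 0.994727, Gamma_ppq = 0.323777, Gamma_pqq = -0.200516, Gamma_qpp = -1.928711, Gamma_qpq = 0.118969, Gamma_qqq = -0.070037; k3 = (0.915892, 0.367015, -1.025099, 1.547367)
  k4: at (p, q) = (0.844295, 0.282820), (dp/dtau, dq/dtau) = (0.890165, 0.405875); Gamma_ppp = 0.959582, Gamma_ppq = 0.323620, Gamma_pqq = -0.192796, Gamma_qpp = -2.037621, Gamma_qpq = 0.125715, Gamma_qqq = -0.070875; k4 = (0.890165, 0.405875, -0.962451, 1.535432)
  Y <- Y + (h/6)(k1 + 2k2 + 2k3 + k4): p = 0.8443, q = 0.2828, dp/dtau = 0.8902, dq/dtau = 0.4057
step 3:
  k1: at (p, q) = (0.844264, 0.282829), (dp/dtau, dq/dtau) = (0.890198, 0.405723); Gamma_ppp = 0.959613, Gamma_ppq = 0.323628, Gamma_pqq = -0.192798, Gamma_qpp = -2.037553, Gamma_qpq = 0.125717, Gamma_qqq = -0.070875; k1 = (0.890198, 0.405723, -0.962484, 1.535520)
  k2: at (p, q) = (0.866519, 0.292972), (dp/dtau, dq/dtau) = (0.866136, 0.444111); Gamma_ppp = 0.925730, Gamma_ppq = 0.324148, Gamma_pqq = -0.185224, Gamma_qpp = -2.152855, Gamma_qpq = 0.133148, Gamma_qqq = -0.071615; k2 = (0.866136, 0.444111, -0.907316, 1.526746)
  k3: at (p, q) = (0.865918, 0.293932), (dp/dtau, dq/dtau) = (0.867515, 0.443891); Gamma_ppp = 0.925762, Gamma_ppq = 0.324608, Gamma_pqq = -0.184990, Gamma_qpp = -2.154659, Gamma_qpq = 0.133608, Gamma_qqq = -0.071630; k3 = (0.867515, 0.443891, -0.910264, 1.532773)
  k4: at (p, q) = (0.887640, 0.305024), (dp/dtau, dq/dtau) = (0.844685, 0.482361); Gamma_ppp = 0.892758, Gamma_ppq = 0.325727, Gamma_pqq = -0.177530, Gamma_qpp = -2.277295, Gamma_qpq = 0.141761, Gamma_qqq = -0.072223; k4 = (0.844685, 0.482361, -0.861100, 1.526118)
  Y <- Y + (h/6)(k1 + 2k2 + 2k3 + k4): p = 0.8876, q = 0.3050, dp/dtau = 0.8447, dq/dtau = 0.4822
step 4:
  k1: at (p, q) = (0.887616, 0.305030), (dp/dtau, dq/dtau) = (0.844709, 0.482228); Gamma_ppp = 0.892781, Gamma_ppq = 0.325733, Gamma_pqq = -0.177532, Gamma_qpp = -2.277234, Gamma_qpq = 0.141762, Gamma_qqq = -0.072222; k1 = (0.844709, 0.482228, -0.861114, 1.526184)
  k2: at (p, q) = (0.908733, 0.317086), (dp/dtau, dq/dtau) = (0.823181, 0.520383); Gamma_ppp = 0.860598, Gamma_ppq = 0.327437, Gamma_pqq = -0.170176, Gamma_qpp = -2.407357, Gamma_qpq = 0.150659, Gamma_qqq = -0.072638; k2 = (0.823181, 0.520383, -0.817608, 1.521885)
  k3: at (p, q) = (0.908195, 0.318040), (dp/dtau, dq/dtau) = (0.824268, 0.520275); Gamma_ppp = 0.860509, Gamma_ppq = 0.327869, Gamma_pqq = -0.169939, Gamma_qpp = -2.409545, Gamma_qpq = 0.151139, Gamma_qqq = -0.072623; k3 = (0.824268, 0.520275, -0.819856, 1.527117)
  k4: at (p, q) = (0.928829, 0.331044), (dp/dtau, dq/dtau) = (0.803716, 0.558584); Gamma_ppp = 0.828860, Gamma_ppq = 0.330091, Gamma_pqq = -0.162662, Gamma_qpp = -2.548069, Gamma_qpq = 0.160813, Gamma_qqq = -0.072803; k4 = (0.803716, 0.558584, -0.781041, 1.524272)
  Y <- Y + (h/6)(k1 + 2k2 + 2k3 + k4): p = 0.9288, q = 0.3310, dp/dtau = 0.8037, dq/dtau = 0.5585


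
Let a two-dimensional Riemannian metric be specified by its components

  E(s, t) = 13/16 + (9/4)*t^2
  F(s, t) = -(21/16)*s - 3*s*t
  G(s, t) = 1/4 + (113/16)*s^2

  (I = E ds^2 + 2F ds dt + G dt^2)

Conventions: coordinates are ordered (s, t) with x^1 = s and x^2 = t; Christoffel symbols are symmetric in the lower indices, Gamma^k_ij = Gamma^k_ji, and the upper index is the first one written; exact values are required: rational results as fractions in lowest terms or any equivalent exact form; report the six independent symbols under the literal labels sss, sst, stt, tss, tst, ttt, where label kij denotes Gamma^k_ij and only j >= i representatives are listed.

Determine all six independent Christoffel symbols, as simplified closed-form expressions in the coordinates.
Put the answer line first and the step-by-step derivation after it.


Answer: Gamma_sss = (-4032*s*t^2 - 2772*s*t - 441*s)/(1764*s^2*t^2 - 2016*s^2*t + 1028*s^2 + 144*t^2 + 52), Gamma_sst = (9492*s^2*t + 2373*s^2 + 144*t)/(1764*s^2*t^2 - 2016*s^2*t + 1028*s^2 + 144*t^2 + 52), Gamma_stt = (-18193*s^3 - 644*s)/(1764*s^2*t^2 - 2016*s^2*t + 1028*s^2 + 144*t^2 + 52), Gamma_tss = (-3024*t^3 - 756*t^2 - 1092*t - 273)/(1764*s^2*t^2 - 2016*s^2*t + 1028*s^2 + 144*t^2 + 52), Gamma_tst = (5796*s*t^2 + 756*s*t + 1469*s)/(1764*s^2*t^2 - 2016*s^2*t + 1028*s^2 + 144*t^2 + 52), Gamma_ttt = (-7728*s^2*t - 3381*s^2)/(1764*s^2*t^2 - 2016*s^2*t + 1028*s^2 + 144*t^2 + 52)

E = 13/16 + (9/4)*t^2; F = -(21/16)*s - 3*s*t; G = 1/4 + (113/16)*s^2
Gamma^k_ij = (1/2) g^{kl} (d_i g_jl + d_j g_il - d_l g_ij), with g^inv = (1/(EG-F^2)) [[G, -F], [-F, E]]
first partials: E_s = 0, E_t = (9/2)*t, F_s = -21/16 - 3*t, F_t = -3*s, G_s = (113/8)*s, G_t = 0
D = EG - F^2 = 13/64 + (9/16)*t^2 + (257/64)*s^2 - (63/8)*s^2*t + (441/64)*s^2*t^2
expanded: Gamma^s_ss = (G E_s - 2F F_s + F E_t)/(2D), Gamma^s_st = (G E_t - F G_s)/(2D), Gamma^s_tt = (2G F_t - G G_s - F G_t)/(2D), Gamma^t_ss = (2E F_s - E E_t - F E_s)/(2D), Gamma^t_st = (E G_s - F E_t)/(2D), Gamma^t_tt = (E G_t - 2F F_t + F G_s)/(2D); substitute and cancel common factors


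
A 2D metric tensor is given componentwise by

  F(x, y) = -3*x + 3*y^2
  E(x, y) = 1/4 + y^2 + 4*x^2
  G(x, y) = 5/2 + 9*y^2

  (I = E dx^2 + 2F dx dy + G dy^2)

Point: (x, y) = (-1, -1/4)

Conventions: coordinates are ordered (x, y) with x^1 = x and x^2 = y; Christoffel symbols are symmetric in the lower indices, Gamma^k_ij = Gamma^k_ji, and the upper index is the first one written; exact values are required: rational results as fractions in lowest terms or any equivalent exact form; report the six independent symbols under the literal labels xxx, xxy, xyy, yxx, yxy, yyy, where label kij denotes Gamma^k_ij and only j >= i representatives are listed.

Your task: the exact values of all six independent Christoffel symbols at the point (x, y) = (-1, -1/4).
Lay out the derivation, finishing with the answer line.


E = 69/16, F = 51/16, G = 49/16 at the point
E_x = -8, E_y = -1/2, F_x = -3, F_y = -3/2, G_x = 0, G_y = -9/2
EG - F^2 = 195/64;  g^inv = (64/195) * [[49/16, -51/16], [-51/16, 69/16]]
first-kind symbols [ij,l] = (1/2)(d_i g_jl + d_j g_il - d_l g_ij): [xx,x] = E_x/2 = -4, [xx,y] = F_x - E_y/2 = -11/4, [xy,x] = E_y/2 = -1/4, [xy,y] = G_x/2 = 0, [yy,x] = F_y - G_x/2 = -3/2, [yy,y] = G_y/2 = -9/4
Gamma^x_ij = (G*[ij,x] - F*[ij,y])/(EG - F^2), Gamma^y_ij = (E*[ij,y] - F*[ij,x])/(EG - F^2)

Answer: Gamma_xxx = -223/195, Gamma_xxy = -49/195, Gamma_xyy = 11/13, Gamma_yxx = 19/65, Gamma_yxy = 17/65, Gamma_yyy = -21/13


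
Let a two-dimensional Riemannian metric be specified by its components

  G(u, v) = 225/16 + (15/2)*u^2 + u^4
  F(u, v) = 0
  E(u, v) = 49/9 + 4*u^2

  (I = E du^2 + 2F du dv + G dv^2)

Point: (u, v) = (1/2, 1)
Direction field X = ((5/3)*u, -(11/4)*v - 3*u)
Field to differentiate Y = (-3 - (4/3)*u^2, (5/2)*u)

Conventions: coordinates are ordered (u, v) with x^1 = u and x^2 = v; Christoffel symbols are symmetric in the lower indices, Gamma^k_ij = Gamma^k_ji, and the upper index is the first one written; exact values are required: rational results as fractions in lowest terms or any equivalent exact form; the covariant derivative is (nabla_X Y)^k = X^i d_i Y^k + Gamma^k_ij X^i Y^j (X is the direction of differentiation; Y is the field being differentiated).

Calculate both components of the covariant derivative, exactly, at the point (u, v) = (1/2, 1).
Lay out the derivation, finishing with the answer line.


E = 58/9, F = 0, G = 16 at the point
E_u = 4, E_v = 0, F_u = 0, F_v = 0, G_u = 8, G_v = 0
EG - F^2 = 928/9;  g^inv = (9/928) * [[16, 0], [0, 58/9]]
first-kind symbols [ij,l] = (1/2)(d_i g_jl + d_j g_il - d_l g_ij): [uu,u] = E_u/2 = 2, [uu,v] = F_u - E_v/2 = 0, [uv,u] = E_v/2 = 0, [uv,v] = G_u/2 = 4, [vv,u] = F_v - G_u/2 = -4, [vv,v] = G_v/2 = 0
Gamma^u_ij = (G*[ij,u] - F*[ij,v])/(EG - F^2), Gamma^v_ij = (E*[ij,v] - F*[ij,u])/(EG - F^2)
Gamma_uuu = 9/29, Gamma_uuv = 0, Gamma_uvv = -18/29, Gamma_vuu = 0, Gamma_vuv = 1/4, Gamma_vvv = 0
X = (5/6, -17/4), Y = (-10/3, 5/4) at the point

Answer: (nabla_X Y)^u = 2765/2088, (nabla_X Y)^v = 565/96


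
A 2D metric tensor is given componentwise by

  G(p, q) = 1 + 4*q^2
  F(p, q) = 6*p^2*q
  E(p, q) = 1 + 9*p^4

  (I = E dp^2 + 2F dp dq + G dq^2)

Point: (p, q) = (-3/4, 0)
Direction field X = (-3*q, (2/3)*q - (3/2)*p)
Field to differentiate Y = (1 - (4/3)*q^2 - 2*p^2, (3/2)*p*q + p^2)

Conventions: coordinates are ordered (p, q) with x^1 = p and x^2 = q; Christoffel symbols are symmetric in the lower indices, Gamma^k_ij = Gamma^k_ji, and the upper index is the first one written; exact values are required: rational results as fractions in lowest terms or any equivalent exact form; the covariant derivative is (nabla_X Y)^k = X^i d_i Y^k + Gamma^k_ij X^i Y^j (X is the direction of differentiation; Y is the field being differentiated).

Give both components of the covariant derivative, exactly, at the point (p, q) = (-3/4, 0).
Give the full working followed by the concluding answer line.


E = 985/256, F = 0, G = 1 at the point
E_p = -243/16, E_q = 0, F_p = 0, F_q = 27/8, G_p = 0, G_q = 0
EG - F^2 = 985/256;  g^inv = (256/985) * [[1, 0], [0, 985/256]]
first-kind symbols [ij,l] = (1/2)(d_i g_jl + d_j g_il - d_l g_ij): [pp,p] = E_p/2 = -243/32, [pp,q] = F_p - E_q/2 = 0, [pq,p] = E_q/2 = 0, [pq,q] = G_p/2 = 0, [qq,p] = F_q - G_p/2 = 27/8, [qq,q] = G_q/2 = 0
Gamma^p_ij = (G*[ij,p] - F*[ij,q])/(EG - F^2), Gamma^q_ij = (E*[ij,q] - F*[ij,p])/(EG - F^2)
Gamma_ppp = -1944/985, Gamma_ppq = 0, Gamma_pqq = 864/985, Gamma_qpp = 0, Gamma_qpq = 0, Gamma_qqq = 0
X = (0, 9/8), Y = (-1/8, 9/16) at the point

Answer: (nabla_X Y)^p = 2187/3940, (nabla_X Y)^q = -81/64


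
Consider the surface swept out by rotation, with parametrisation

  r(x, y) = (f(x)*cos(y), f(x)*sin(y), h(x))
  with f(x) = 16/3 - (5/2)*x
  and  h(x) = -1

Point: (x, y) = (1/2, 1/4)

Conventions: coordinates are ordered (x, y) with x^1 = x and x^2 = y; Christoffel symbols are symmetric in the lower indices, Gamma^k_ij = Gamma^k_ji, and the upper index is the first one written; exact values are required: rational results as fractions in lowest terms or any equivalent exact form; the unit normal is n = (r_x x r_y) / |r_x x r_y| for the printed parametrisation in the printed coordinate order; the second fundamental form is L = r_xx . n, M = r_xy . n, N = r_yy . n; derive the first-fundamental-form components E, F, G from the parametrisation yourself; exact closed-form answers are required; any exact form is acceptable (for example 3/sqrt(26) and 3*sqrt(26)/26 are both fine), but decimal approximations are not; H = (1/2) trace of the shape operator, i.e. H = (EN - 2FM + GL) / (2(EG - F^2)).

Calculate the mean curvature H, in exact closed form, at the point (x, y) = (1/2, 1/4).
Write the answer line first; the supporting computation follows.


Answer: H = 0

f = 49/12, f' = -5/2, f'' = 0, h' = 0, h'' = 0
E = 25/4, F = 0, G = 2401/144; answer radicand W^2 = 25/4
unnormalised second-form numerators: l = 0, m = 0, n = 0; L = l/sqrt(25/4), and similarly M = m/sqrt(W^2), N = n/sqrt(W^2)
H = (E*n - 2*F*m + G*l) / (2*(EG - F^2)*sqrt(W^2)); E*n - 2*F*m + G*l = 0, EG - F^2 = 60025/576, so H = (0)/sqrt(25/4)


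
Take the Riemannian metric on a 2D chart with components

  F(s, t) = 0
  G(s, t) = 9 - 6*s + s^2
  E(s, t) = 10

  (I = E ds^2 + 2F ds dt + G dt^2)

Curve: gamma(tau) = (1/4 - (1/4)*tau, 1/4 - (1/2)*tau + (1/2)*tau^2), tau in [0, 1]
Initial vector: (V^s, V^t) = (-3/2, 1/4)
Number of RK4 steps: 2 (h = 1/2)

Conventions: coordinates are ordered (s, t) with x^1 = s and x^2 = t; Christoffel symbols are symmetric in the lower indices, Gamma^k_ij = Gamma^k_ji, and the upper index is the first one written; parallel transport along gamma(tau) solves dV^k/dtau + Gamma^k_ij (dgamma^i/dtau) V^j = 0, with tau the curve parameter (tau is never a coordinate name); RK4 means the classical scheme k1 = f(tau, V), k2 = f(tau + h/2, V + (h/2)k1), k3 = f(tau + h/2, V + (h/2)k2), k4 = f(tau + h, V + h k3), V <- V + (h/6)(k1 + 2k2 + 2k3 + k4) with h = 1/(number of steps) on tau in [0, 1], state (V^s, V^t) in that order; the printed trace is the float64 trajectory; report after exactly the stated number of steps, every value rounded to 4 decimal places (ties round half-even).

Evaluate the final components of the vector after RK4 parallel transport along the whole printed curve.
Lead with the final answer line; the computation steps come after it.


Answer: V^s = -1.5000, V^t = 0.2292

gamma'(tau) = (-1/4, -1/2 + tau); f(tau, V)^k = -Gamma^k_ij(gamma(tau)) gamma'^i(tau) V^j; h = 1/2; intermediate values shown to 6 dp
curve data and Christoffel symbols at the stage parameters:
  tau = 0.000000: gamma = (0.250000, 0.250000), gamma' = (-0.250000, -0.500000); Gamma_sss = 0.000000, Gamma_sst = 0.000000, Gamma_stt = 0.275000, Gamma_tss = 0.000000, Gamma_tst = -0.363636, Gamma_ttt = 0.000000
  tau = 0.250000: gamma = (0.187500, 0.156250), gamma' = (-0.250000, -0.250000); Gamma_sss = 0.000000, Gamma_sst = 0.000000, Gamma_stt = 0.281250, Gamma_tss = 0.000000, Gamma_tst = -0.355556, Gamma_ttt = 0.000000
  tau = 0.500000: gamma = (0.125000, 0.125000), gamma' = (-0.250000, 0.000000); Gamma_sss = 0.000000, Gamma_sst = 0.000000, Gamma_stt = 0.287500, Gamma_tss = 0.000000, Gamma_tst = -0.347826, Gamma_ttt = 0.000000
  tau = 0.750000: gamma = (0.062500, 0.156250), gamma' = (-0.250000, 0.250000); Gamma_sss = 0.000000, Gamma_sst = 0.000000, Gamma_stt = 0.293750, Gamma_tss = 0.000000, Gamma_tst = -0.340426, Gamma_ttt = 0.000000
  tau = 1.000000: gamma = (0.000000, 0.250000), gamma' = (-0.250000, 0.500000); Gamma_sss = 0.000000, Gamma_sst = 0.000000, Gamma_stt = 0.300000, Gamma_tss = 0.000000, Gamma_tst = -0.333333, Gamma_ttt = 0.000000
step 0: V^s = -1.5000, V^t = 0.2500
step 1: k1 = (0.034375, 0.250000), k2 = (0.021973, 0.104792), k3 = (0.019420, 0.108294), k4 = (0.000000, -0.026448); V <- V + (h/6)(k1 + 2k2 + 2k3 + k4): V^s = -1.4902, V^t = 0.3041
step 2: k1 = (0.000000, -0.026447), k2 = (-0.021850, -0.152151), k3 = (-0.019542, -0.149941), k4 = (-0.034376, -0.269099); V <- V + (h/6)(k1 + 2k2 + 2k3 + k4): V^s = -1.5000, V^t = 0.2292


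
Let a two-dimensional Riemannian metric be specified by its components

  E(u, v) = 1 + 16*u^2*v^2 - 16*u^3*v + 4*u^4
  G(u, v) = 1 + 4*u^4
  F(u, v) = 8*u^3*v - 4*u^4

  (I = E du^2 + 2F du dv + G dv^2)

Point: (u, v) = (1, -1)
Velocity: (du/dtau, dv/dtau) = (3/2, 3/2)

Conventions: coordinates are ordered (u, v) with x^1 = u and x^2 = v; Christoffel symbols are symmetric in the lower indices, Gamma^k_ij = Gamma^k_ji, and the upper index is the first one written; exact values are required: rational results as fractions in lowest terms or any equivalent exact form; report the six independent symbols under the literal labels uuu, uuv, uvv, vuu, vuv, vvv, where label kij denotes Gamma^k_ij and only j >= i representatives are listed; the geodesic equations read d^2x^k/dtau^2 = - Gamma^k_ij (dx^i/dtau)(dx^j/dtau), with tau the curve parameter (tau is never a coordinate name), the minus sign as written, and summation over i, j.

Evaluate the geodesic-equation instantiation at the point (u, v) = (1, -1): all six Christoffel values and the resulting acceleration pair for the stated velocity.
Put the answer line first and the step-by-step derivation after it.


Answer: Gamma_uuu = 48/41, Gamma_uuv = -24/41, Gamma_uvv = 0, Gamma_vuu = -16/41, Gamma_vuv = 8/41, Gamma_vvv = 0; accelerations (d^2u/dtau^2, d^2v/dtau^2) = (0, 0)

E = 37, F = -12, G = 5 at the point
E_u = 96, E_v = -48, F_u = -40, F_v = 8, G_u = 16, G_v = 0
EG - F^2 = 41;  g^inv = (1/41) * [[5, 12], [12, 37]]
first-kind symbols [ij,l] = (1/2)(d_i g_jl + d_j g_il - d_l g_ij): [uu,u] = E_u/2 = 48, [uu,v] = F_u - E_v/2 = -16, [uv,u] = E_v/2 = -24, [uv,v] = G_u/2 = 8, [vv,u] = F_v - G_u/2 = 0, [vv,v] = G_v/2 = 0
Gamma^u_ij = (G*[ij,u] - F*[ij,v])/(EG - F^2), Gamma^v_ij = (E*[ij,v] - F*[ij,u])/(EG - F^2)
Gamma_uuu = 48/41, Gamma_uuv = -24/41, Gamma_uvv = 0, Gamma_vuu = -16/41, Gamma_vuv = 8/41, Gamma_vvv = 0
d^2u/dtau^2 = -(Gamma_uuu*(3/2)^2 + 2*Gamma_uuv*(3/2)*(3/2) + Gamma_uvv*(3/2)^2) = 0
d^2v/dtau^2 = -(Gamma_vuu*(3/2)^2 + 2*Gamma_vuv*(3/2)*(3/2) + Gamma_vvv*(3/2)^2) = 0


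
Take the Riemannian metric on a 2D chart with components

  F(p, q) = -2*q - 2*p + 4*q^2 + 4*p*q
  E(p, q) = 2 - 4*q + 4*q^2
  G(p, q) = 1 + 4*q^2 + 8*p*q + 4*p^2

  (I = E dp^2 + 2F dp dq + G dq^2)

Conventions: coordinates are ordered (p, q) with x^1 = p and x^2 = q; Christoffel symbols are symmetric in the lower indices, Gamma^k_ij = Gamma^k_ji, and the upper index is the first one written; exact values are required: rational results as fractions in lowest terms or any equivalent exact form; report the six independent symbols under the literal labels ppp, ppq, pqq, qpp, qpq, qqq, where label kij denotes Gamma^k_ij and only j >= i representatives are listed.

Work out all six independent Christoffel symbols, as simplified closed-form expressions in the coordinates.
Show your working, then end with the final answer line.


E = 2 - 4*q + 4*q^2; F = -2*q - 2*p + 4*q^2 + 4*p*q; G = 1 + 4*q^2 + 8*p*q + 4*p^2
Gamma^k_ij = (1/2) g^{kl} (d_i g_jl + d_j g_il - d_l g_ij), with g^inv = (1/(EG-F^2)) [[G, -F], [-F, E]]
first partials: E_p = 0, E_q = -4 + 8*q, F_p = -2 + 4*q, F_q = -2 + 8*q + 4*p, G_p = 8*q + 8*p, G_q = 8*q + 8*p
D = EG - F^2 = 2 - 4*q + 8*q^2 + 8*p*q + 4*p^2
expanded: Gamma^p_pp = (G E_p - 2F F_p + F E_q)/(2D), Gamma^p_pq = (G E_q - F G_p)/(2D), Gamma^p_qq = (2G F_q - G G_p - F G_q)/(2D), Gamma^q_pp = (2E F_p - E E_q - F E_p)/(2D), Gamma^q_pq = (E G_p - F E_q)/(2D), Gamma^q_qq = (E G_q - 2F F_q + F G_p)/(2D); substitute and cancel common factors

Answer: Gamma_ppp = 0, Gamma_ppq = (2*q - 1)/(2*p^2 + 4*p*q + 4*q^2 - 2*q + 1), Gamma_pqq = (2*q - 1)/(2*p^2 + 4*p*q + 4*q^2 - 2*q + 1), Gamma_qpp = 0, Gamma_qpq = (2*p + 2*q)/(2*p^2 + 4*p*q + 4*q^2 - 2*q + 1), Gamma_qqq = (2*p + 2*q)/(2*p^2 + 4*p*q + 4*q^2 - 2*q + 1)


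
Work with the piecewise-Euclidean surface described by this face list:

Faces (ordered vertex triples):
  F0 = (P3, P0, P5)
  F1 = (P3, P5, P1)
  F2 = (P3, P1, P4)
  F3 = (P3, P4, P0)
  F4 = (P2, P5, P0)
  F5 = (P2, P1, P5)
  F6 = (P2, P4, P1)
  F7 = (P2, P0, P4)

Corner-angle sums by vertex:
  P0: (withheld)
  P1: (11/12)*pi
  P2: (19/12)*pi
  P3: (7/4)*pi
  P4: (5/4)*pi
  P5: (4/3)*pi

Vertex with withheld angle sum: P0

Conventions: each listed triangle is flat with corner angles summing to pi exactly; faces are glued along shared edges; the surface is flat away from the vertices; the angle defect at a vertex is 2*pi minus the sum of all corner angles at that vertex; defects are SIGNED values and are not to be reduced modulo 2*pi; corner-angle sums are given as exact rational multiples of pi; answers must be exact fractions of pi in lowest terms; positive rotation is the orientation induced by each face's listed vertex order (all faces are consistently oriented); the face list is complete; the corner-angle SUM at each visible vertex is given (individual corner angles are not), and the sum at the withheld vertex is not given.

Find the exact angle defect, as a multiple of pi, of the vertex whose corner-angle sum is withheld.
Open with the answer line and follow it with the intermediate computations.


Answer: defect(P0) = (5/6)*pi

V = 6, E = 12, F = 8; chi = V - E + F = 2
Gauss-Bonnet: total defect = 2*pi*chi = 4*pi; visible defects sum to (19/6)*pi


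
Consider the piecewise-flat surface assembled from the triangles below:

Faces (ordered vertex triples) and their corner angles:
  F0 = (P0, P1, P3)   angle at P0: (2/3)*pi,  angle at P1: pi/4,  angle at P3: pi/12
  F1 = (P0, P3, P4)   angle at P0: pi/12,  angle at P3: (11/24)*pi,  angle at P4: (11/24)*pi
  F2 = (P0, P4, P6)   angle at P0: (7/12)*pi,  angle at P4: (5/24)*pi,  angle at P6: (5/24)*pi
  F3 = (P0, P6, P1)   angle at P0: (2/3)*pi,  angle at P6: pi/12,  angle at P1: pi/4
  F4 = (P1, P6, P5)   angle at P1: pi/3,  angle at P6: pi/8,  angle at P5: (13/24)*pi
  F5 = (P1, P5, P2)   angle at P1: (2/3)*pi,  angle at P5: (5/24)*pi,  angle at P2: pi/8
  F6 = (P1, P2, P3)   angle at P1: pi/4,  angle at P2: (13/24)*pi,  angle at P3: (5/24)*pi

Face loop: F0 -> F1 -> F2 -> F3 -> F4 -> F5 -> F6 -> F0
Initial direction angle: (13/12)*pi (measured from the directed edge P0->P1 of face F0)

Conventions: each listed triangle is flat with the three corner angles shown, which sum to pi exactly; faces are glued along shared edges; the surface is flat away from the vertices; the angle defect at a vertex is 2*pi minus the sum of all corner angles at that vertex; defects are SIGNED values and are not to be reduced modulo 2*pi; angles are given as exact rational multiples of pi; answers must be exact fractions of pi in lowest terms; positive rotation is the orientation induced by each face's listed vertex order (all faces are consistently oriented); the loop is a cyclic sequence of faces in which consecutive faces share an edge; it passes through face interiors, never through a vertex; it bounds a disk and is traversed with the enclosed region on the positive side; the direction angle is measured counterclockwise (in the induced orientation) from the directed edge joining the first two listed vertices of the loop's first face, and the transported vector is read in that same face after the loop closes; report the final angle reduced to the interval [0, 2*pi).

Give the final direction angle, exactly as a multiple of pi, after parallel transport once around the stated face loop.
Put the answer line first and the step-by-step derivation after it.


Answer: final direction angle = (4/3)*pi

enclosed vertex P0: corner angles sum to 2*pi, defect = 2*pi - 2*pi = 0
enclosed vertex P1: corner angles sum to (7/4)*pi, defect = 2*pi - (7/4)*pi = pi/4
holonomy = initial angle + sum of enclosed defects (mod 2*pi), positive in the induced orientation
final angle = (13/12)*pi + pi/4 = (4/3)*pi (mod 2*pi)


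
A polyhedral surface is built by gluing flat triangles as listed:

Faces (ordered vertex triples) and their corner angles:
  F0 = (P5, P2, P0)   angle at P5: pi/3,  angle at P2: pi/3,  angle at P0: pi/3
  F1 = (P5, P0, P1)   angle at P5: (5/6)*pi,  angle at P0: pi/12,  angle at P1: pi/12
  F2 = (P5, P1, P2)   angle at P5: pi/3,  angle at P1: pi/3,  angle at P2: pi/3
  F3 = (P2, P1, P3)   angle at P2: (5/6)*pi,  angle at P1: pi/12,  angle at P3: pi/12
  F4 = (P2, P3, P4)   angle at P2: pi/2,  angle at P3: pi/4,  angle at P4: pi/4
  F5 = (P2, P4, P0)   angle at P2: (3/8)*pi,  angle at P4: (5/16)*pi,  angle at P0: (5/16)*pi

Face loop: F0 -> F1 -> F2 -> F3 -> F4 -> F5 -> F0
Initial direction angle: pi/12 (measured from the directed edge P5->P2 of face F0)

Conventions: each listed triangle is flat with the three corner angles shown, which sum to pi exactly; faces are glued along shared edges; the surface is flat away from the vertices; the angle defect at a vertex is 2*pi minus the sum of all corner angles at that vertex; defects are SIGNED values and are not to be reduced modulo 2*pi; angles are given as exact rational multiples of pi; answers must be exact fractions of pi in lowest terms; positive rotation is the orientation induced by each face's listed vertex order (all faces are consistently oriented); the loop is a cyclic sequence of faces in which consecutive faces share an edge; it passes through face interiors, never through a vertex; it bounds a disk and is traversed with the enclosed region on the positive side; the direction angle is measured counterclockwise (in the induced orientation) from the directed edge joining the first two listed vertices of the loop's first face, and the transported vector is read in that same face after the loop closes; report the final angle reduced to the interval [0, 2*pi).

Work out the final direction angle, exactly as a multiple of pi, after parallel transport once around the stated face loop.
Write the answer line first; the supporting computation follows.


Answer: final direction angle = (5/24)*pi

enclosed vertex P2: corner angles sum to (19/8)*pi, defect = 2*pi - (19/8)*pi = (-3/8)*pi
enclosed vertex P5: corner angles sum to (3/2)*pi, defect = 2*pi - (3/2)*pi = pi/2
summing the enclosed defects onto the initial angle, mod 2*pi in the induced orientation:
final angle = pi/12 + pi/8 = (5/24)*pi (mod 2*pi)


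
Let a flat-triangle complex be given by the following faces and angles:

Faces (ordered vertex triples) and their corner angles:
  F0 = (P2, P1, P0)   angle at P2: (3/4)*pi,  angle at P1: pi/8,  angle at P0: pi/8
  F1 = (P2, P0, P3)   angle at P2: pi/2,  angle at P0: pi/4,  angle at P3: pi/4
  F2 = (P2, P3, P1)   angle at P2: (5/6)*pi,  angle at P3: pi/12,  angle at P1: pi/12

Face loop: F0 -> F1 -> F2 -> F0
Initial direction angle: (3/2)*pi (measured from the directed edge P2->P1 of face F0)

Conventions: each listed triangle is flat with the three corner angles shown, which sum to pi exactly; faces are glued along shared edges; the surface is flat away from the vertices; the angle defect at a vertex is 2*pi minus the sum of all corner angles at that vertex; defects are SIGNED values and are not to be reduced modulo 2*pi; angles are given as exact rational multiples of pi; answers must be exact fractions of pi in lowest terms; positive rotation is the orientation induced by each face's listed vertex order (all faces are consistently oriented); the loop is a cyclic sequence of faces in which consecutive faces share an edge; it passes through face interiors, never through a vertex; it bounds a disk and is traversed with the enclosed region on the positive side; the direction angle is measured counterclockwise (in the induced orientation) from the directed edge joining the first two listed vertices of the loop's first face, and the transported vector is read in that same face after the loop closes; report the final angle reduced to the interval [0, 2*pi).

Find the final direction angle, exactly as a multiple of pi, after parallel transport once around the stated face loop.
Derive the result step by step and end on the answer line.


enclosed vertex P2: corner angles sum to (25/12)*pi, defect = 2*pi - (25/12)*pi = -pi/12
final direction = starting direction + enclosed defect total, reduced mod 2*pi (induced orientation)
final angle = (3/2)*pi - pi/12 = (17/12)*pi (mod 2*pi)

Answer: final direction angle = (17/12)*pi


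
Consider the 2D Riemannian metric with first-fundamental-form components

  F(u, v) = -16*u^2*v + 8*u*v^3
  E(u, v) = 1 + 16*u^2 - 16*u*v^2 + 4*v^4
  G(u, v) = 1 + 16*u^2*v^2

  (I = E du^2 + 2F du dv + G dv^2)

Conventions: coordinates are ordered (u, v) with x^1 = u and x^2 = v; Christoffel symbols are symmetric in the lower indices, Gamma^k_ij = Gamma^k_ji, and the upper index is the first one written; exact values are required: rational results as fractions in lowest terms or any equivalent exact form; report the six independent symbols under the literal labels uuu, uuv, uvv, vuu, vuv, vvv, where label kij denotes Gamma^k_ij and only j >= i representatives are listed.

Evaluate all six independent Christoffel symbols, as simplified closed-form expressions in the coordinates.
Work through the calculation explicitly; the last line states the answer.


E = 1 + 16*u^2 - 16*u*v^2 + 4*v^4; F = -16*u^2*v + 8*u*v^3; G = 1 + 16*u^2*v^2
Gamma^k_ij = (1/2) g^{kl} (d_i g_jl + d_j g_il - d_l g_ij), with g^inv = (1/(EG-F^2)) [[G, -F], [-F, E]]
first partials: E_u = 32*u - 16*v^2, E_v = -32*u*v + 16*v^3, F_u = -32*u*v + 8*v^3, F_v = -16*u^2 + 24*u*v^2, G_u = 32*u*v^2, G_v = 32*u^2*v
D = EG - F^2 = 1 + 16*u^2 - 16*u*v^2 + 4*v^4 + 16*u^2*v^2
expanded: Gamma^u_uu = (G E_u - 2F F_u + F E_v)/(2D), Gamma^u_uv = (G E_v - F G_u)/(2D), Gamma^u_vv = (2G F_v - G G_u - F G_v)/(2D), Gamma^v_uu = (2E F_u - E E_v - F E_u)/(2D), Gamma^v_uv = (E G_u - F E_v)/(2D), Gamma^v_vv = (E G_v - 2F F_v + F G_u)/(2D); substitute and cancel common factors

Answer: Gamma_uuu = (16*u - 8*v^2)/(16*u^2*v^2 + 16*u^2 - 16*u*v^2 + 4*v^4 + 1), Gamma_uuv = (-16*u*v + 8*v^3)/(16*u^2*v^2 + 16*u^2 - 16*u*v^2 + 4*v^4 + 1), Gamma_uvv = (-16*u^2 + 8*u*v^2)/(16*u^2*v^2 + 16*u^2 - 16*u*v^2 + 4*v^4 + 1), Gamma_vuu = -16*u*v/(16*u^2*v^2 + 16*u^2 - 16*u*v^2 + 4*v^4 + 1), Gamma_vuv = 16*u*v^2/(16*u^2*v^2 + 16*u^2 - 16*u*v^2 + 4*v^4 + 1), Gamma_vvv = 16*u^2*v/(16*u^2*v^2 + 16*u^2 - 16*u*v^2 + 4*v^4 + 1)


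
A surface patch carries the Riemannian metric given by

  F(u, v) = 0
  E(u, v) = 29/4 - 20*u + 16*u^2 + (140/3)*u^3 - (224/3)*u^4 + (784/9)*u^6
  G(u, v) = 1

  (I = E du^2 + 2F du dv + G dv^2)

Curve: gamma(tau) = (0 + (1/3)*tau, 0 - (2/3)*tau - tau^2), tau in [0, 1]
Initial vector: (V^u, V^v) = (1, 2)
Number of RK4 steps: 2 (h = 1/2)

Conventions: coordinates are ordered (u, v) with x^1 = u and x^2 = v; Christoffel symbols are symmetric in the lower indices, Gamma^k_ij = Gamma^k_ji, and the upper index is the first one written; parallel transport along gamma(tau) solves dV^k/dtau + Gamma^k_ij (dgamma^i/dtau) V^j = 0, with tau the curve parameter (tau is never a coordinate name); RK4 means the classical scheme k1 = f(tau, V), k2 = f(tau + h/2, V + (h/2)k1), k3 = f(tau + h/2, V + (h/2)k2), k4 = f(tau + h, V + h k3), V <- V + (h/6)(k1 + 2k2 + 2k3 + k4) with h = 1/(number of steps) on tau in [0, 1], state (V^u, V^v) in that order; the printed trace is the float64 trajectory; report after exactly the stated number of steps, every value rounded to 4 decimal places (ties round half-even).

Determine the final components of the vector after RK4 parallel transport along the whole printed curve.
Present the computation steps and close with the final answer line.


gamma'(tau) = (1/3, -2/3 - 2*tau); f(tau, V)^k = -Gamma^k_ij(gamma(tau)) gamma'^i(tau) V^j; h = 1/2; intermediate values shown to 6 dp
curve data and Christoffel symbols at the stage parameters:
  tau = 0.000000: gamma = (0.000000, 0.000000), gamma' = (0.333333, -0.666667); Gamma_uuu = -1.379310, Gamma_uuv = 0.000000, Gamma_uvv = 0.000000, Gamma_vuu = 0.000000, Gamma_vuv = 0.000000, Gamma_vvv = 0.000000
  tau = 0.250000: gamma = (0.083333, -0.229167), gamma' = (0.333333, -1.166667); Gamma_uuu = -1.445628, Gamma_uuv = 0.000000, Gamma_uvv = 0.000000, Gamma_vuu = 0.000000, Gamma_vuv = 0.000000, Gamma_vvv = 0.000000
  tau = 0.500000: gamma = (0.166667, -0.583333), gamma' = (0.333333, -1.666667); Gamma_uuu = -1.337334, Gamma_uuv = 0.000000, Gamma_uvv = 0.000000, Gamma_vuu = 0.000000, Gamma_vuv = 0.000000, Gamma_vvv = 0.000000
  tau = 0.750000: gamma = (0.250000, -1.062500), gamma' = (0.333333, -2.166667); Gamma_uuu = -0.998479, Gamma_uuv = 0.000000, Gamma_uvv = 0.000000, Gamma_vuu = 0.000000, Gamma_vuv = 0.000000, Gamma_vvv = 0.000000
  tau = 1.000000: gamma = (0.333333, -1.666667), gamma' = (0.333333, -2.666667); Gamma_uuu = -0.408953, Gamma_uuv = 0.000000, Gamma_uvv = 0.000000, Gamma_vuu = 0.000000, Gamma_vuv = 0.000000, Gamma_vvv = 0.000000
step 0: V^u = 1.0000, V^v = 2.0000
step 1: k1 = (0.459770, 0.000000), k2 = (0.537264, 0.000000), k3 = (0.546600, 0.000000), k4 = (0.567609, 0.000000); V <- V + (h/6)(k1 + 2k2 + 2k3 + k4): V^u = 1.2663, V^v = 2.0000
step 2: k1 = (0.564470, 0.000000), k2 = (0.468412, 0.000000), k3 = (0.460419, 0.000000), k4 = (0.203995, 0.000000); V <- V + (h/6)(k1 + 2k2 + 2k3 + k4): V^u = 1.4851, V^v = 2.0000

Answer: V^u = 1.4851, V^v = 2.0000


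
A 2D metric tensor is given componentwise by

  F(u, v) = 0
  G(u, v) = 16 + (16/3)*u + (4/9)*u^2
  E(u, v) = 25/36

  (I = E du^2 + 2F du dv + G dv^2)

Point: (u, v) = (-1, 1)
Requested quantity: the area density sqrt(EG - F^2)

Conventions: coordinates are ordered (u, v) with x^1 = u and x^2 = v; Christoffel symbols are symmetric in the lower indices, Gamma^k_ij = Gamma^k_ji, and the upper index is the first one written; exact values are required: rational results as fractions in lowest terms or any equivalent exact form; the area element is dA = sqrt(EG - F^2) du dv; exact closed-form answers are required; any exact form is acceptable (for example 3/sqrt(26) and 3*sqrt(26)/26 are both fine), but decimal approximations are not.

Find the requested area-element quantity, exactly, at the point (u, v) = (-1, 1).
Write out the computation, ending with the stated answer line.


E = 25/36, F = 0, G = 100/9; EG - F^2 = 625/81

Answer: sqrt(EG - F^2) = 25/9


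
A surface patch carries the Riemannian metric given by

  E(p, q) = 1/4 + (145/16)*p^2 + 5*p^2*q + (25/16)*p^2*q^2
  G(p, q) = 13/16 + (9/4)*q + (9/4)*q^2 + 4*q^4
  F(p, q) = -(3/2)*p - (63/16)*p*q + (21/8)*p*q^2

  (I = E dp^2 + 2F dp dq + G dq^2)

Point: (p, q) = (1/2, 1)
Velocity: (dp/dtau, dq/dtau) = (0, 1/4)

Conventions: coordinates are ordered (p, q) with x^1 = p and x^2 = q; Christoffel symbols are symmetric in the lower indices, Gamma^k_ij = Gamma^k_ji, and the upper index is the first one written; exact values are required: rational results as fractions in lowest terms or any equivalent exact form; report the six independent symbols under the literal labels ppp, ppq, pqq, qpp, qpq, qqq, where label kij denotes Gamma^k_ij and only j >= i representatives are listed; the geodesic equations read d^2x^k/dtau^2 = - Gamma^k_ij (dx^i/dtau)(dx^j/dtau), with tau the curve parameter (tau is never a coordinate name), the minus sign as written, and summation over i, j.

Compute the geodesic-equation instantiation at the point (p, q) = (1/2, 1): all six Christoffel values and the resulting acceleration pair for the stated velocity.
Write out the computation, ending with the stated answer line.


E = 133/32, F = -45/32, G = 149/16 at the point
E_p = 125/8, E_q = 65/32, F_p = -45/16, F_q = 21/32, G_p = 0, G_q = 91/4
EG - F^2 = 37609/1024;  g^inv = (1024/37609) * [[149/16, 45/32], [45/32, 133/32]]
first-kind symbols [ij,l] = (1/2)(d_i g_jl + d_j g_il - d_l g_ij): [pp,p] = E_p/2 = 125/16, [pp,q] = F_p - E_q/2 = -245/64, [pq,p] = E_q/2 = 65/64, [pq,q] = G_p/2 = 0, [qq,p] = F_q - G_p/2 = 21/32, [qq,q] = G_q/2 = 91/8
Gamma^p_ij = (G*[ij,p] - F*[ij,q])/(EG - F^2), Gamma^q_ij = (E*[ij,q] - F*[ij,p])/(EG - F^2)
Gamma_ppp = 137975/75218, Gamma_ppq = 745/2893, Gamma_pqq = 2058/3419, Gamma_qpp = -10085/75218, Gamma_qpq = 225/5786, Gamma_qqq = 4487/3419
d^2p/dtau^2 = -(Gamma_ppp*(0)^2 + 2*Gamma_ppq*(0)*(1/4) + Gamma_pqq*(1/4)^2) = -1029/27352
d^2q/dtau^2 = -(Gamma_qpp*(0)^2 + 2*Gamma_qpq*(0)*(1/4) + Gamma_qqq*(1/4)^2) = -4487/54704

Answer: Gamma_ppp = 137975/75218, Gamma_ppq = 745/2893, Gamma_pqq = 2058/3419, Gamma_qpp = -10085/75218, Gamma_qpq = 225/5786, Gamma_qqq = 4487/3419; accelerations (d^2p/dtau^2, d^2q/dtau^2) = (-1029/27352, -4487/54704)
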